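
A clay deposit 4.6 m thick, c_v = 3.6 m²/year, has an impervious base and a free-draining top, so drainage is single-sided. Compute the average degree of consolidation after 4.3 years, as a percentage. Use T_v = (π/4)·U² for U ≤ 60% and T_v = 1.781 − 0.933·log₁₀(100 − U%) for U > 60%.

U ≈ 86.7 %

Drainage path length: H_d = H = 4.6 m (single drainage).
T_v = c_v·t/H_d² = 3.6×4.3/4.6² = 0.73157.
T_v = 0.73157 corresponds to the U > 60% branch:
U = 1 − 10^((1.781 − T_v)/0.933)/100 = 0.8667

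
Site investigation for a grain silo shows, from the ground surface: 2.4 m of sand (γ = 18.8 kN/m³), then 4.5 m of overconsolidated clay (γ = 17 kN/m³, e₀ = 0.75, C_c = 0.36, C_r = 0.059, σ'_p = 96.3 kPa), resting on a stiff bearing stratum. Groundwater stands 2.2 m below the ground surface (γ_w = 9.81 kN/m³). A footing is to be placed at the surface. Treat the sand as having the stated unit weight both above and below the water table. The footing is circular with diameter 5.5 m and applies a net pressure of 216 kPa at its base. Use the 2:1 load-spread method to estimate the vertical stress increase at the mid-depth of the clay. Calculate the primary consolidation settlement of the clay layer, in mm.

Mid-depth of clay below the ground surface: z = 2.4 + 4.5/2 = 4.65 m.
Total vertical stress at mid-clay: σ_v = 18.8×2.4 + 17×2.25 = 83.37 kPa.
Pore pressure: u = 9.81×(4.65 − 2.2) = 24.035 kPa.
Initial effective stress: σ'_0 = σ_v − u = 83.37 − 24.035 = 59.335 kPa.
Stress increase at mid-clay by the 2:1 spreading method:
Δσ ≈ qD²/(D+z)² = 216×5.5²/(5.5+4.65)² = 63.423 kPa
Final effective stress: σ'_f = 59.335 + 63.423 = 122.76 kPa.
σ'_f = 122.76 > σ'_p = 96.3 kPa, so the stress path crosses the preconsolidation pressure — recompression up to σ'_p, then virgin compression beyond:
S_c = H/(1+e₀)·[C_r·log₁₀(σ'_p/σ'_0) + C_c·log₁₀(σ'_f/σ'_p)]
    = 4.5/1.75 × [0.059×log₁₀(96.3/59.335) + 0.36×log₁₀(122.76/96.3)]
    = 2.5714 × [0.012409 + 0.037955] = 0.1295 m

S_c ≈ 130 mm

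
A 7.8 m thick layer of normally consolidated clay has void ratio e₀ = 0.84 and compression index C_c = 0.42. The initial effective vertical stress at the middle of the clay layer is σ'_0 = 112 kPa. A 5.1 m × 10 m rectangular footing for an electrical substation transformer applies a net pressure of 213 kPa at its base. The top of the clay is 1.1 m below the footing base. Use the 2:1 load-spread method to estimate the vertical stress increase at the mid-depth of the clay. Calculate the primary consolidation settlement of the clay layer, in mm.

S_c ≈ 383 mm

Mid-depth of clay below the footing base: z = 1.1 + 7.8/2 = 5 m.
Stress increase at mid-clay by the 2:1 spreading method:
Δσ = qBL/((B+z)(L+z)) = 213×5.1×10/((5.1+5)(10+5)) = 71.703 kPa
Final effective stress: σ'_f = σ'_0 + Δσ = 112 + 71.703 = 183.7 kPa.
Normally consolidated clay, so the full stress increment lies on the virgin compression line:
S_c = C_c·H/(1+e₀)·log₁₀(σ'_f/σ'_0) = 0.42×7.8/(1+0.84)×log₁₀(183.7/112)
    = 1.7804 × 0.21489 = 0.3826 m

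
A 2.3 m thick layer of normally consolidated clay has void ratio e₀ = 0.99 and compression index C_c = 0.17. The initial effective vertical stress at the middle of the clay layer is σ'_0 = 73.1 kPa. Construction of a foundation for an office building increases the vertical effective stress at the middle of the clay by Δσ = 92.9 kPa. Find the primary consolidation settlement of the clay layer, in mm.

S_c ≈ 70 mm

Final effective stress: σ'_f = σ'_0 + Δσ = 73.1 + 92.9 = 166 kPa.
Normally consolidated clay, so the full stress increment lies on the virgin compression line:
S_c = C_c·H/(1+e₀)·log₁₀(σ'_f/σ'_0) = 0.17×2.3/(1+0.99)×log₁₀(166/73.1)
    = 0.19648 × 0.35619 = 0.06998 m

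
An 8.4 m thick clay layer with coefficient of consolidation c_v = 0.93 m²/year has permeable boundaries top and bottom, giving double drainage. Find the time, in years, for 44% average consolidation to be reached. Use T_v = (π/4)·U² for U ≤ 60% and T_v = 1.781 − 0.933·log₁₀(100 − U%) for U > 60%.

t ≈ 2.88 years

Drainage path length: H_d = H/2 = 4.2 m (double drainage).
U ≤ 60%: T_v = (π/4)·U² = (π/4)×0.44² = 0.15205.
t = T_v·H_d²/c_v = 0.15205×4.2²/0.93 = 2.884 years.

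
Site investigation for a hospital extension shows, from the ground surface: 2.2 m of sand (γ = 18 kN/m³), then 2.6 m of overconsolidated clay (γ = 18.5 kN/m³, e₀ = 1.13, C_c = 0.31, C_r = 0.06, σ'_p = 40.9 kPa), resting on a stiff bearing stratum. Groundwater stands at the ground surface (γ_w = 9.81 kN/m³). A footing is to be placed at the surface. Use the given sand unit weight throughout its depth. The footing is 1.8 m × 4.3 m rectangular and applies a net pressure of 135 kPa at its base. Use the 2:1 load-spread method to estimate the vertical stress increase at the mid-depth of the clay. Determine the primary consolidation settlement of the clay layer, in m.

Mid-depth of clay below the ground surface: z = 2.2 + 2.6/2 = 3.5 m.
Total vertical stress at mid-clay: σ_v = 18×2.2 + 18.5×1.3 = 63.65 kPa.
Pore pressure: u = 9.81×(3.5 − 0) = 34.335 kPa.
Initial effective stress: σ'_0 = σ_v − u = 63.65 − 34.335 = 29.315 kPa.
Stress increase at mid-clay by the 2:1 spreading method:
Δσ = qBL/((B+z)(L+z)) = 135×1.8×4.3/((1.8+3.5)(4.3+3.5)) = 25.276 kPa
Final effective stress: σ'_f = 29.315 + 25.276 = 54.591 kPa.
σ'_f = 54.591 > σ'_p = 40.9 kPa, so the stress path crosses the preconsolidation pressure — recompression up to σ'_p, then virgin compression beyond:
S_c = H/(1+e₀)·[C_r·log₁₀(σ'_p/σ'_0) + C_c·log₁₀(σ'_f/σ'_p)]
    = 2.6/2.13 × [0.06×log₁₀(40.9/29.315) + 0.31×log₁₀(54.591/40.9)]
    = 1.2207 × [0.008678 + 0.038873] = 0.05805 m

S_c ≈ 0.058 m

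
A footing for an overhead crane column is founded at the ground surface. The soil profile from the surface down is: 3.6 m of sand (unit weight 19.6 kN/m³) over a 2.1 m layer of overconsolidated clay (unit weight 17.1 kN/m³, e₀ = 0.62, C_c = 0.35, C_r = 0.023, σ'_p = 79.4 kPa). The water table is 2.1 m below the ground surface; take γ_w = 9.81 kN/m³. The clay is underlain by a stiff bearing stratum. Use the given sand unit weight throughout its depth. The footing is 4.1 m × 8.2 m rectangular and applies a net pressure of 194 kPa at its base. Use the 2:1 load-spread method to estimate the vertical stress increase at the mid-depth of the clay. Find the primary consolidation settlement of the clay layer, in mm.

S_c ≈ 86.7 mm

Mid-depth of clay below the ground surface: z = 3.6 + 2.1/2 = 4.65 m.
Total vertical stress at mid-clay: σ_v = 19.6×3.6 + 17.1×1.05 = 88.515 kPa.
Pore pressure: u = 9.81×(4.65 − 2.1) = 25.015 kPa.
Initial effective stress: σ'_0 = σ_v − u = 88.515 − 25.015 = 63.5 kPa.
Stress increase at mid-clay by the 2:1 spreading method:
Δσ = qBL/((B+z)(L+z)) = 194×4.1×8.2/((4.1+4.65)(8.2+4.65)) = 58.008 kPa
Final effective stress: σ'_f = 63.5 + 58.008 = 121.51 kPa.
σ'_f = 121.51 > σ'_p = 79.4 kPa, so the stress path crosses the preconsolidation pressure — recompression up to σ'_p, then virgin compression beyond:
S_c = H/(1+e₀)·[C_r·log₁₀(σ'_p/σ'_0) + C_c·log₁₀(σ'_f/σ'_p)]
    = 2.1/1.62 × [0.023×log₁₀(79.4/63.5) + 0.35×log₁₀(121.51/79.4)]
    = 1.2963 × [0.0022321 + 0.064677] = 0.08673 m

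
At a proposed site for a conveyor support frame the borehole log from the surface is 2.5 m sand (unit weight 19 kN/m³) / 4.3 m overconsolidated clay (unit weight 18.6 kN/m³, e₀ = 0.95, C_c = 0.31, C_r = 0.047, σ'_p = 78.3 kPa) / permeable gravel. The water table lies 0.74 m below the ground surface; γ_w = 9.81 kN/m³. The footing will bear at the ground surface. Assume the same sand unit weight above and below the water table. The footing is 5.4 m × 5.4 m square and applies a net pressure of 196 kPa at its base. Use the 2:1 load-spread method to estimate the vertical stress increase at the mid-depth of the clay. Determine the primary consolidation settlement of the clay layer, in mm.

Mid-depth of clay below the ground surface: z = 2.5 + 4.3/2 = 4.65 m.
Total vertical stress at mid-clay: σ_v = 19×2.5 + 18.6×2.15 = 87.49 kPa.
Pore pressure: u = 9.81×(4.65 − 0.74) = 38.357 kPa.
Initial effective stress: σ'_0 = σ_v − u = 87.49 − 38.357 = 49.133 kPa.
Stress increase at mid-clay by the 2:1 spreading method:
Δσ = qBL/((B+z)(L+z)) = 196×5.4×5.4/((5.4+4.65)(5.4+4.65)) = 56.586 kPa
Final effective stress: σ'_f = 49.133 + 56.586 = 105.72 kPa.
σ'_f = 105.72 > σ'_p = 78.3 kPa, so the stress path crosses the preconsolidation pressure — recompression up to σ'_p, then virgin compression beyond:
S_c = H/(1+e₀)·[C_r·log₁₀(σ'_p/σ'_0) + C_c·log₁₀(σ'_f/σ'_p)]
    = 4.3/1.95 × [0.047×log₁₀(78.3/49.133) + 0.31×log₁₀(105.72/78.3)]
    = 2.2051 × [0.0095123 + 0.040423] = 0.1101 m

S_c ≈ 110 mm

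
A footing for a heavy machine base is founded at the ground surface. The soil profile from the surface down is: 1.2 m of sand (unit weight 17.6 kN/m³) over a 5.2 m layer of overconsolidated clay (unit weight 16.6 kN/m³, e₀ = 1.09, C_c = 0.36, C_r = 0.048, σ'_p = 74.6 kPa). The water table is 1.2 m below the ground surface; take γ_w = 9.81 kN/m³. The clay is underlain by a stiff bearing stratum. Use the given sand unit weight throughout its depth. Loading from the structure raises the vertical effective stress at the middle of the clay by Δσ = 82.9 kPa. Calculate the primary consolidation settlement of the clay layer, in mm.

Mid-depth of clay below the ground surface: z = 1.2 + 5.2/2 = 3.8 m.
Total vertical stress at mid-clay: σ_v = 17.6×1.2 + 16.6×2.6 = 64.28 kPa.
Pore pressure: u = 9.81×(3.8 − 1.2) = 25.506 kPa.
Initial effective stress: σ'_0 = σ_v − u = 64.28 − 25.506 = 38.774 kPa.
Final effective stress: σ'_f = 38.774 + 82.9 = 121.67 kPa.
σ'_f = 121.67 > σ'_p = 74.6 kPa, so the stress path crosses the preconsolidation pressure — recompression up to σ'_p, then virgin compression beyond:
S_c = H/(1+e₀)·[C_r·log₁₀(σ'_p/σ'_0) + C_c·log₁₀(σ'_f/σ'_p)]
    = 5.2/2.09 × [0.048×log₁₀(74.6/38.774) + 0.36×log₁₀(121.67/74.6)]
    = 2.488 × [0.013642 + 0.07648] = 0.2242 m

S_c ≈ 224 mm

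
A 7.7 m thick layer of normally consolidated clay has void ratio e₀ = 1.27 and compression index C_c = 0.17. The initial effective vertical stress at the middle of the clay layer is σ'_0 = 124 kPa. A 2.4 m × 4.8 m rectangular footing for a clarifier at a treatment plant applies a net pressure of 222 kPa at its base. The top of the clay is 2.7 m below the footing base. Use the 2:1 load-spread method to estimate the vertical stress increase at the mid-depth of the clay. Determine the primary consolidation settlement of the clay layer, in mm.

S_c ≈ 46.3 mm

Mid-depth of clay below the footing base: z = 2.7 + 7.7/2 = 6.55 m.
Stress increase at mid-clay by the 2:1 spreading method:
Δσ = qBL/((B+z)(L+z)) = 222×2.4×4.8/((2.4+6.55)(4.8+6.55)) = 25.176 kPa
Final effective stress: σ'_f = σ'_0 + Δσ = 124 + 25.176 = 149.18 kPa.
Normally consolidated clay, so the full stress increment lies on the virgin compression line:
S_c = C_c·H/(1+e₀)·log₁₀(σ'_f/σ'_0) = 0.17×7.7/(1+1.27)×log₁₀(149.18/124)
    = 0.57665 × 0.080289 = 0.0463 m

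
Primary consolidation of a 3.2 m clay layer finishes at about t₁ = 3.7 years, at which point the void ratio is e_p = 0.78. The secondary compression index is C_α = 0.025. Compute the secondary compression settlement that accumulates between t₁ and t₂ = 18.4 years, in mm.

Secondary compression: S_s = C_α·H/(1+e_p)·log₁₀(t₂/t₁)
S_s = 0.025×3.2/(1+0.78)×log₁₀(18.4/3.7)
    = 0.04494 × 0.6966 = 0.03131 m

S_s ≈ 31.3 mm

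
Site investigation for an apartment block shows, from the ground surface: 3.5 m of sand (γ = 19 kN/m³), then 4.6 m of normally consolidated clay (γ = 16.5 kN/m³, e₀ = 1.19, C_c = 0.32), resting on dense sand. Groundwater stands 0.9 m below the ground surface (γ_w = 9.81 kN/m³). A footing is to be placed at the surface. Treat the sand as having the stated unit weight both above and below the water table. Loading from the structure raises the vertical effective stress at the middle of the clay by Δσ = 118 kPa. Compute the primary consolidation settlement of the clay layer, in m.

Mid-depth of clay below the ground surface: z = 3.5 + 4.6/2 = 5.8 m.
Total vertical stress at mid-clay: σ_v = 19×3.5 + 16.5×2.3 = 104.45 kPa.
Pore pressure: u = 9.81×(5.8 − 0.9) = 48.069 kPa.
Initial effective stress: σ'_0 = σ_v − u = 104.45 − 48.069 = 56.381 kPa.
Final effective stress: σ'_f = σ'_0 + Δσ = 56.381 + 118 = 174.38 kPa.
Normally consolidated clay, so the full stress increment lies on the virgin compression line:
S_c = C_c·H/(1+e₀)·log₁₀(σ'_f/σ'_0) = 0.32×4.6/(1+1.19)×log₁₀(174.38/56.381)
    = 0.67215 × 0.49036 = 0.3296 m

S_c ≈ 0.33 m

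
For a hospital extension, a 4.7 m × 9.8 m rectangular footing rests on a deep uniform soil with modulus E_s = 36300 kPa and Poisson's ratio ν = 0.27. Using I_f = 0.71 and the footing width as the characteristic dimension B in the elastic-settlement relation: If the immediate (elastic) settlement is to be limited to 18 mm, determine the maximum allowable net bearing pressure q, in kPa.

q ≈ 211 kPa

S_e = q·B·(1−ν²)/E_s · I_f  ⇒  q = S_e·E_s / (B·(1−ν²)·I_f).
q = 0.018 × 36300 / (4.7 × 0.9271 × 0.71) = 211.2 kPa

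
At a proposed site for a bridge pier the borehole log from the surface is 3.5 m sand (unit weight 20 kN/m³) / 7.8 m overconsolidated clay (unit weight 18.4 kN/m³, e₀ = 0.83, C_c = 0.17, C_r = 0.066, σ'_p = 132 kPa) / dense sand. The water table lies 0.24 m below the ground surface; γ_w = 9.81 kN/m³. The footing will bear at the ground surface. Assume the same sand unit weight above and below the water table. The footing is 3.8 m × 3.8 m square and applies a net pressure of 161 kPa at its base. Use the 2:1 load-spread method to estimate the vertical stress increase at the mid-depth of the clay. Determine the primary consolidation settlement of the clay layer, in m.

Mid-depth of clay below the ground surface: z = 3.5 + 7.8/2 = 7.4 m.
Total vertical stress at mid-clay: σ_v = 20×3.5 + 18.4×3.9 = 141.76 kPa.
Pore pressure: u = 9.81×(7.4 − 0.24) = 70.24 kPa.
Initial effective stress: σ'_0 = σ_v − u = 141.76 − 70.24 = 71.52 kPa.
Stress increase at mid-clay by the 2:1 spreading method:
Δσ = qBL/((B+z)(L+z)) = 161×3.8×3.8/((3.8+7.4)(3.8+7.4)) = 18.533 kPa
Final effective stress: σ'_f = 71.52 + 18.533 = 90.053 kPa.
σ'_f = 90.053 ≤ σ'_p = 132 kPa, so the clay remains overconsolidated and only the recompression index applies:
S_c = C_r·H/(1+e₀)·log₁₀(σ'_f/σ'_0) = 0.066×7.8/1.83×log₁₀(90.053/71.52)
    = 0.28131 × 0.10007 = 0.02815 m

S_c ≈ 0.0282 m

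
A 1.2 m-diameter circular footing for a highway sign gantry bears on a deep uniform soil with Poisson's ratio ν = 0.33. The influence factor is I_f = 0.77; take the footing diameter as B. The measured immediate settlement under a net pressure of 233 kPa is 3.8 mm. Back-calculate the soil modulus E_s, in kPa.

S_e = q·B·(1−ν²)/E_s · I_f  ⇒  E_s = q·B·(1−ν²)·I_f / S_e.
E_s = 233 × 1.2 × 0.8911 × 0.77 / 0.0038 = 50490 kPa

E_s ≈ 50500 kPa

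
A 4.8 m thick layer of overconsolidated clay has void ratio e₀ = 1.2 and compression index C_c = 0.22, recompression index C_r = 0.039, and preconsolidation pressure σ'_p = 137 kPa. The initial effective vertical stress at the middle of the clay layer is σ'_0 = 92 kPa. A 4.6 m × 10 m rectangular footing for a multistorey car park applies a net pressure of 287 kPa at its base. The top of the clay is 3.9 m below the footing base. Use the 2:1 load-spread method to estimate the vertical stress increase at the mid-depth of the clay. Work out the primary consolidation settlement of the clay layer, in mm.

Mid-depth of clay below the footing base: z = 3.9 + 4.8/2 = 6.3 m.
Stress increase at mid-clay by the 2:1 spreading method:
Δσ = qBL/((B+z)(L+z)) = 287×4.6×10/((4.6+6.3)(10+6.3)) = 74.306 kPa
Final effective stress: σ'_f = 92 + 74.306 = 166.31 kPa.
σ'_f = 166.31 > σ'_p = 137 kPa, so the stress path crosses the preconsolidation pressure — recompression up to σ'_p, then virgin compression beyond:
S_c = H/(1+e₀)·[C_r·log₁₀(σ'_p/σ'_0) + C_c·log₁₀(σ'_f/σ'_p)]
    = 4.8/2.2 × [0.039×log₁₀(137/92) + 0.22×log₁₀(166.31/137)]
    = 2.1818 × [0.0067444 + 0.018524] = 0.05513 m

S_c ≈ 55.1 mm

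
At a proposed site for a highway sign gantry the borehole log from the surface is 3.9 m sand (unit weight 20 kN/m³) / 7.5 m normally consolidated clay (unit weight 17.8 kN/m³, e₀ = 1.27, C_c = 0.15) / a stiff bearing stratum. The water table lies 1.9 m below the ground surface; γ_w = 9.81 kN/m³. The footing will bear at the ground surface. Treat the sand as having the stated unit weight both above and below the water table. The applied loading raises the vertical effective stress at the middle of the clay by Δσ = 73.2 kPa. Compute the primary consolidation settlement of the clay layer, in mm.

S_c ≈ 130 mm

Mid-depth of clay below the ground surface: z = 3.9 + 7.5/2 = 7.65 m.
Total vertical stress at mid-clay: σ_v = 20×3.9 + 17.8×3.75 = 144.75 kPa.
Pore pressure: u = 9.81×(7.65 − 1.9) = 56.408 kPa.
Initial effective stress: σ'_0 = σ_v − u = 144.75 − 56.408 = 88.342 kPa.
Final effective stress: σ'_f = σ'_0 + Δσ = 88.342 + 73.2 = 161.54 kPa.
Normally consolidated clay, so the full stress increment lies on the virgin compression line:
S_c = C_c·H/(1+e₀)·log₁₀(σ'_f/σ'_0) = 0.15×7.5/(1+1.27)×log₁₀(161.54/88.342)
    = 0.49559 × 0.26211 = 0.1299 m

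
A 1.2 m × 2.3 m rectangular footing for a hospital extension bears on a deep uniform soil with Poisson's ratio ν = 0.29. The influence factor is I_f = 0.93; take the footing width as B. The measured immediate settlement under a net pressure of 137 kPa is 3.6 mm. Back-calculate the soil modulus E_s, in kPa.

E_s ≈ 38900 kPa

S_e = q·B·(1−ν²)/E_s · I_f  ⇒  E_s = q·B·(1−ν²)·I_f / S_e.
E_s = 137 × 1.2 × 0.9159 × 0.93 / 0.0036 = 38900 kPa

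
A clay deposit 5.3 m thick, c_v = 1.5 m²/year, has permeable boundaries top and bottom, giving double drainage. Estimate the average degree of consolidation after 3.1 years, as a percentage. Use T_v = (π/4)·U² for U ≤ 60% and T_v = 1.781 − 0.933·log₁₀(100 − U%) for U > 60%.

Drainage path length: H_d = H/2 = 2.65 m (double drainage).
T_v = c_v·t/H_d² = 1.5×3.1/2.65² = 0.66216.
T_v = 0.66216 corresponds to the U > 60% branch:
U = 1 − 10^((1.781 − T_v)/0.933)/100 = 0.8418

U ≈ 84.2 %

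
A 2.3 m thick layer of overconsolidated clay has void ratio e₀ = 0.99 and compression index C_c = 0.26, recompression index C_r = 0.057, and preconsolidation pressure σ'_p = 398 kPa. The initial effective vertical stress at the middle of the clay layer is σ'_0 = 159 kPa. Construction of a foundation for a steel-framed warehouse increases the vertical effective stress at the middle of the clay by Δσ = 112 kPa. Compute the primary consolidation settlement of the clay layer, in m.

S_c ≈ 0.0153 m

Final effective stress: σ'_f = 159 + 112 = 271 kPa.
σ'_f = 271 ≤ σ'_p = 398 kPa, so the clay remains overconsolidated and only the recompression index applies:
S_c = C_r·H/(1+e₀)·log₁₀(σ'_f/σ'_0) = 0.057×2.3/1.99×log₁₀(271/159)
    = 0.065881 × 0.23157 = 0.01526 m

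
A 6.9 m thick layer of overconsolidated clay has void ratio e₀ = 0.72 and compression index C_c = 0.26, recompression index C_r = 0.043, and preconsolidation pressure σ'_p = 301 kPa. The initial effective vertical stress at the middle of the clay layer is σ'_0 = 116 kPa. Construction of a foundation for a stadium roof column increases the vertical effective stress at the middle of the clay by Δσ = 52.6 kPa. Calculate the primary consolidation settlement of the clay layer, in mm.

S_c ≈ 28 mm

Final effective stress: σ'_f = 116 + 52.6 = 168.6 kPa.
σ'_f = 168.6 ≤ σ'_p = 301 kPa, so the clay remains overconsolidated and only the recompression index applies:
S_c = C_r·H/(1+e₀)·log₁₀(σ'_f/σ'_0) = 0.043×6.9/1.72×log₁₀(168.6/116)
    = 0.1725 × 0.1624 = 0.02801 m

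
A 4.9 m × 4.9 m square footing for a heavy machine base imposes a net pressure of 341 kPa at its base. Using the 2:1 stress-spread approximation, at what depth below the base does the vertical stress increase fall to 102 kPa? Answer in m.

z ≈ 4.06 m

2:1 spreading — at depth z the loaded area has grown by z in each plan dimension:
qB²/(B+z)² = Δσ_z ⇒ z = B(√(q/Δσ_z) − 1) = 4.9×(√(341/102) − 1) = 4.059 m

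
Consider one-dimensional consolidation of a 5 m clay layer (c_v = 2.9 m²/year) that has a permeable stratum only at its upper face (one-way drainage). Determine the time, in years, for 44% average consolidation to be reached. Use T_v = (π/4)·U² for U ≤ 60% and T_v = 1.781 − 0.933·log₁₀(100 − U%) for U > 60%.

t ≈ 1.31 years

Drainage path length: H_d = H = 5 m (single drainage).
U ≤ 60%: T_v = (π/4)·U² = (π/4)×0.44² = 0.15205.
t = T_v·H_d²/c_v = 0.15205×5²/2.9 = 1.311 years.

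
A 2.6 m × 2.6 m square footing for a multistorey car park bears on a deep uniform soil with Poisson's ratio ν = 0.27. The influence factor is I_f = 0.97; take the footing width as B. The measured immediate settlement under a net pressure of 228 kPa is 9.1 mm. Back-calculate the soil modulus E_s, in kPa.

S_e = q·B·(1−ν²)/E_s · I_f  ⇒  E_s = q·B·(1−ν²)·I_f / S_e.
E_s = 228 × 2.6 × 0.9271 × 0.97 / 0.0091 = 58580 kPa

E_s ≈ 58600 kPa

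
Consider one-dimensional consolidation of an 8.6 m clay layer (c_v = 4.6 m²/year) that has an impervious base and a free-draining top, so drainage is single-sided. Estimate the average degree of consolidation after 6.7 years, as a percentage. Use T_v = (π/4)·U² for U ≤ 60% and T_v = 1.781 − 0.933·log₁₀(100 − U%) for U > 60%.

U ≈ 71 %

Drainage path length: H_d = H = 8.6 m (single drainage).
T_v = c_v·t/H_d² = 4.6×6.7/8.6² = 0.41671.
T_v = 0.41671 corresponds to the U > 60% branch:
U = 1 − 10^((1.781 − T_v)/0.933)/100 = 0.7101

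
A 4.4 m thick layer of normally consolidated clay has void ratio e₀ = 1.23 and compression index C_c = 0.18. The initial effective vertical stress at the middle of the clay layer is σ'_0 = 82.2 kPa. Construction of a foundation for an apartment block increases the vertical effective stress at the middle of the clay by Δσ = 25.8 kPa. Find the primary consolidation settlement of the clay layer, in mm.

S_c ≈ 42.1 mm

Final effective stress: σ'_f = σ'_0 + Δσ = 82.2 + 25.8 = 108 kPa.
Normally consolidated clay, so the full stress increment lies on the virgin compression line:
S_c = C_c·H/(1+e₀)·log₁₀(σ'_f/σ'_0) = 0.18×4.4/(1+1.23)×log₁₀(108/82.2)
    = 0.35516 × 0.11855 = 0.0421 m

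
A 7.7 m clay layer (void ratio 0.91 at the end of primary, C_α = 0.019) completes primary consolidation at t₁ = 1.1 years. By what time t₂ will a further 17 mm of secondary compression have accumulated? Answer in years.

t₂ ≈ 1.83 years

S_s = C_α·H/(1+e_p)·log₁₀(t₂/t₁) ⇒ log₁₀(t₂/t₁) = S_s·(1+e_p)/(C_α·H).
log₁₀(t₂/t₁) = 0.017 × (1+0.91) / (0.019×7.7) = 0.2219
t₂ = t₁ × 10^0.2219 = 1.1 × 1.667 = 1.834 years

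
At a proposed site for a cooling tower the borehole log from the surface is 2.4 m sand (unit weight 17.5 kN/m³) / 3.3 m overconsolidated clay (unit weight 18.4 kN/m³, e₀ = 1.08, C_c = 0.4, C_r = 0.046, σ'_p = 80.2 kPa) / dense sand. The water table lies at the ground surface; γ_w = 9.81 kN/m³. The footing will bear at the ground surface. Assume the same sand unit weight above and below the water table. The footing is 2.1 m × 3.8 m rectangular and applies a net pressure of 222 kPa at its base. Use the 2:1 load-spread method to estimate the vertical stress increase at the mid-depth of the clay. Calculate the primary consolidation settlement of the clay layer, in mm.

S_c ≈ 23.9 mm

Mid-depth of clay below the ground surface: z = 2.4 + 3.3/2 = 4.05 m.
Total vertical stress at mid-clay: σ_v = 17.5×2.4 + 18.4×1.65 = 72.36 kPa.
Pore pressure: u = 9.81×(4.05 − 0) = 39.73 kPa.
Initial effective stress: σ'_0 = σ_v − u = 72.36 − 39.73 = 32.63 kPa.
Stress increase at mid-clay by the 2:1 spreading method:
Δσ = qBL/((B+z)(L+z)) = 222×2.1×3.8/((2.1+4.05)(3.8+4.05)) = 36.695 kPa
Final effective stress: σ'_f = 32.63 + 36.695 = 69.325 kPa.
σ'_f = 69.325 ≤ σ'_p = 80.2 kPa, so the clay remains overconsolidated and only the recompression index applies:
S_c = C_r·H/(1+e₀)·log₁₀(σ'_f/σ'_0) = 0.046×3.3/2.08×log₁₀(69.325/32.63)
    = 0.072979 × 0.32727 = 0.02388 m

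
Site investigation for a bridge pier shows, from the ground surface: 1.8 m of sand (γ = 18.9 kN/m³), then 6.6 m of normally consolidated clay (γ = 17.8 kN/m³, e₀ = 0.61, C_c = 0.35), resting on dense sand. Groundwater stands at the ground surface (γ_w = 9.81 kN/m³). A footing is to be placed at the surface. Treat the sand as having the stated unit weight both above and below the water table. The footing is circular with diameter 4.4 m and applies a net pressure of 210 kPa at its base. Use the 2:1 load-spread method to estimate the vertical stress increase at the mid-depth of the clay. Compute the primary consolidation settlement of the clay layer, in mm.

S_c ≈ 449 mm

Mid-depth of clay below the ground surface: z = 1.8 + 6.6/2 = 5.1 m.
Total vertical stress at mid-clay: σ_v = 18.9×1.8 + 17.8×3.3 = 92.76 kPa.
Pore pressure: u = 9.81×(5.1 − 0) = 50.031 kPa.
Initial effective stress: σ'_0 = σ_v − u = 92.76 − 50.031 = 42.729 kPa.
Stress increase at mid-clay by the 2:1 spreading method:
Δσ ≈ qD²/(D+z)² = 210×4.4²/(4.4+5.1)² = 45.048 kPa
Final effective stress: σ'_f = σ'_0 + Δσ = 42.729 + 45.048 = 87.777 kPa.
Normally consolidated clay, so the full stress increment lies on the virgin compression line:
S_c = C_c·H/(1+e₀)·log₁₀(σ'_f/σ'_0) = 0.35×6.6/(1+0.61)×log₁₀(87.777/42.729)
    = 1.4348 × 0.31266 = 0.4486 m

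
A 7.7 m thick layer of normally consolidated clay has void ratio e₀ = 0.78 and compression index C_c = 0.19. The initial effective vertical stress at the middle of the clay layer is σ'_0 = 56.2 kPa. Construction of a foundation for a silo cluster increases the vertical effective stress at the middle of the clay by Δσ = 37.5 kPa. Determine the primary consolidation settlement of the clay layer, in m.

S_c ≈ 0.182 m

Final effective stress: σ'_f = σ'_0 + Δσ = 56.2 + 37.5 = 93.7 kPa.
Normally consolidated clay, so the full stress increment lies on the virgin compression line:
S_c = C_c·H/(1+e₀)·log₁₀(σ'_f/σ'_0) = 0.19×7.7/(1+0.78)×log₁₀(93.7/56.2)
    = 0.82191 × 0.222 = 0.1825 m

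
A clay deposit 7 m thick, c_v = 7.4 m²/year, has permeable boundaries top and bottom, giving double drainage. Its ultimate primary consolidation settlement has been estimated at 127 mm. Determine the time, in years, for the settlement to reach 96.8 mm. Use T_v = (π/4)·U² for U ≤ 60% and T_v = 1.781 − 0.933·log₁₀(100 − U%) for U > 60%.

Drainage path length: H_d = H/2 = 3.5 m (double drainage).
U = S(t)/S_ult = 96.8/127 = 0.7622.
U > 60%: T_v = 1.781 − 0.933·log₁₀(100 − 76.22) = 0.497.
t = T_v·H_d²/c_v = 0.497×3.5²/7.4 = 0.8227 years.

t ≈ 0.823 years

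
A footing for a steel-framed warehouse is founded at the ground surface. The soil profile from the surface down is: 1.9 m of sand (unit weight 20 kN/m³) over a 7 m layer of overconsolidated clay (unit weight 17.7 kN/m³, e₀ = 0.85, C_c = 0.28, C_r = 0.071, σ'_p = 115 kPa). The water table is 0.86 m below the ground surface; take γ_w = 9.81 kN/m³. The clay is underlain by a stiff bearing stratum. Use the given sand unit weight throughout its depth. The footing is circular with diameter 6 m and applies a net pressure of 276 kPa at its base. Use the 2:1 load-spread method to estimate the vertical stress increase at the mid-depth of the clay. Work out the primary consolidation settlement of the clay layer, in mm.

Mid-depth of clay below the ground surface: z = 1.9 + 7/2 = 5.4 m.
Total vertical stress at mid-clay: σ_v = 20×1.9 + 17.7×3.5 = 99.95 kPa.
Pore pressure: u = 9.81×(5.4 − 0.86) = 44.537 kPa.
Initial effective stress: σ'_0 = σ_v − u = 99.95 − 44.537 = 55.413 kPa.
Stress increase at mid-clay by the 2:1 spreading method:
Δσ ≈ qD²/(D+z)² = 276×6²/(6+5.4)² = 76.454 kPa
Final effective stress: σ'_f = 55.413 + 76.454 = 131.87 kPa.
σ'_f = 131.87 > σ'_p = 115 kPa, so the stress path crosses the preconsolidation pressure — recompression up to σ'_p, then virgin compression beyond:
S_c = H/(1+e₀)·[C_r·log₁₀(σ'_p/σ'_0) + C_c·log₁₀(σ'_f/σ'_p)]
    = 7/1.85 × [0.071×log₁₀(115/55.413) + 0.28×log₁₀(131.87/115)]
    = 3.7838 × [0.022513 + 0.016645] = 0.1482 m

S_c ≈ 148 mm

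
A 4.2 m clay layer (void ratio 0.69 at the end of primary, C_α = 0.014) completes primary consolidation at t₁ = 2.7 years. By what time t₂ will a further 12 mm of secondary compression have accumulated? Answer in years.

t₂ ≈ 5.97 years

S_s = C_α·H/(1+e_p)·log₁₀(t₂/t₁) ⇒ log₁₀(t₂/t₁) = S_s·(1+e_p)/(C_α·H).
log₁₀(t₂/t₁) = 0.012 × (1+0.69) / (0.014×4.2) = 0.3449
t₂ = t₁ × 10^0.3449 = 2.7 × 2.213 = 5.974 years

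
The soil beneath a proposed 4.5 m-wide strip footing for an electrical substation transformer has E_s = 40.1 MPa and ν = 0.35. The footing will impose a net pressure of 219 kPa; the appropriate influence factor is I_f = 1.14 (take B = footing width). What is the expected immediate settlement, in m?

Immediate (elastic) settlement: S_e = q·B·(1−ν²)/E_s · I_f.
E_s = 40.1 MPa = 40100 kPa.
S_e = 219 × 4.5 × (1 − 0.35²) / 40100 × 1.14
    = 219 × 4.5 × 0.8775 / 40100 × 1.14
    = 0.02458 m

S_e ≈ 0.0246 m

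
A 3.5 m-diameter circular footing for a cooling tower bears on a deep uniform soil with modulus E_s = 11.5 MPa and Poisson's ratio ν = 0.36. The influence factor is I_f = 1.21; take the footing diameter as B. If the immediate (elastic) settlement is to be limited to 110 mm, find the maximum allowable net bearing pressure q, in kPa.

q ≈ 343 kPa

E_s = 11.5 MPa = 11500 kPa.
S_e = q·B·(1−ν²)/E_s · I_f  ⇒  q = S_e·E_s / (B·(1−ν²)·I_f).
q = 0.11 × 11500 / (3.5 × 0.8704 × 1.21) = 343.2 kPa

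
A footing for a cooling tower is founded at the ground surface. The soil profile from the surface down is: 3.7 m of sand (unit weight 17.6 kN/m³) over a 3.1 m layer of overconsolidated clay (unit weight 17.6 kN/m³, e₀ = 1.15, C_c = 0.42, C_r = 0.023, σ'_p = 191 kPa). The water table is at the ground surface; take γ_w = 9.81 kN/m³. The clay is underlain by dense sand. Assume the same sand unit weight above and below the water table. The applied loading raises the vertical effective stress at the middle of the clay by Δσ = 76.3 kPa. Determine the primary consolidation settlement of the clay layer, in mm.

Mid-depth of clay below the ground surface: z = 3.7 + 3.1/2 = 5.25 m.
Total vertical stress at mid-clay: σ_v = 17.6×3.7 + 17.6×1.55 = 92.4 kPa.
Pore pressure: u = 9.81×(5.25 − 0) = 51.503 kPa.
Initial effective stress: σ'_0 = σ_v − u = 92.4 − 51.503 = 40.897 kPa.
Final effective stress: σ'_f = 40.897 + 76.3 = 117.2 kPa.
σ'_f = 117.2 ≤ σ'_p = 191 kPa, so the clay remains overconsolidated and only the recompression index applies:
S_c = C_r·H/(1+e₀)·log₁₀(σ'_f/σ'_0) = 0.023×3.1/2.15×log₁₀(117.2/40.897)
    = 0.033164 × 0.45724 = 0.01516 m

S_c ≈ 15.2 mm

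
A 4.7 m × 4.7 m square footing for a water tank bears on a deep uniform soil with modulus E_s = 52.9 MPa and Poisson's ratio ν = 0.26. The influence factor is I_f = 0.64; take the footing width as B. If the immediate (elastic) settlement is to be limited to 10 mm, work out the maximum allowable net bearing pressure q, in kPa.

q ≈ 189 kPa

E_s = 52.9 MPa = 52900 kPa.
S_e = q·B·(1−ν²)/E_s · I_f  ⇒  q = S_e·E_s / (B·(1−ν²)·I_f).
q = 0.01 × 52900 / (4.7 × 0.9324 × 0.64) = 188.6 kPa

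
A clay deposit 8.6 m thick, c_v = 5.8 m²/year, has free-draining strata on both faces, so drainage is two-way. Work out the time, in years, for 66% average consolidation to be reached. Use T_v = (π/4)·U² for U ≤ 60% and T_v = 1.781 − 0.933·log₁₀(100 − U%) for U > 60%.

Drainage path length: H_d = H/2 = 4.3 m (double drainage).
U > 60%: T_v = 1.781 − 0.933·log₁₀(100 − 66) = 0.35213.
t = T_v·H_d²/c_v = 0.35213×4.3²/5.8 = 1.123 years.

t ≈ 1.12 years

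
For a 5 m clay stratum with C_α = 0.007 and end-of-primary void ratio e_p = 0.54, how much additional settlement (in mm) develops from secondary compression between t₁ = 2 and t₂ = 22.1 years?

S_s ≈ 23.7 mm

Secondary compression: S_s = C_α·H/(1+e_p)·log₁₀(t₂/t₁)
S_s = 0.007×5/(1+0.54)×log₁₀(22.1/2)
    = 0.02273 × 1.043 = 0.02371 m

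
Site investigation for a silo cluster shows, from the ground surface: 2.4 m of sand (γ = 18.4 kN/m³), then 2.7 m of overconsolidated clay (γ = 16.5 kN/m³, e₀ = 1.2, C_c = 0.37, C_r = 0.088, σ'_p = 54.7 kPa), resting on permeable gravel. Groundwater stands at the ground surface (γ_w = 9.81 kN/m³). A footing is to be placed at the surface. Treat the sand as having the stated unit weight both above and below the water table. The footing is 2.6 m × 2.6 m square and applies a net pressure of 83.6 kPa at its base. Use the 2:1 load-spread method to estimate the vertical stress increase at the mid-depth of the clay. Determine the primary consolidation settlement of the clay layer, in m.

S_c ≈ 0.0182 m

Mid-depth of clay below the ground surface: z = 2.4 + 2.7/2 = 3.75 m.
Total vertical stress at mid-clay: σ_v = 18.4×2.4 + 16.5×1.35 = 66.435 kPa.
Pore pressure: u = 9.81×(3.75 − 0) = 36.788 kPa.
Initial effective stress: σ'_0 = σ_v − u = 66.435 − 36.788 = 29.647 kPa.
Stress increase at mid-clay by the 2:1 spreading method:
Δσ = qBL/((B+z)(L+z)) = 83.6×2.6×2.6/((2.6+3.75)(2.6+3.75)) = 14.015 kPa
Final effective stress: σ'_f = 29.647 + 14.015 = 43.662 kPa.
σ'_f = 43.662 ≤ σ'_p = 54.7 kPa, so the clay remains overconsolidated and only the recompression index applies:
S_c = C_r·H/(1+e₀)·log₁₀(σ'_f/σ'_0) = 0.088×2.7/2.2×log₁₀(43.662/29.647)
    = 0.108 × 0.16812 = 0.01816 m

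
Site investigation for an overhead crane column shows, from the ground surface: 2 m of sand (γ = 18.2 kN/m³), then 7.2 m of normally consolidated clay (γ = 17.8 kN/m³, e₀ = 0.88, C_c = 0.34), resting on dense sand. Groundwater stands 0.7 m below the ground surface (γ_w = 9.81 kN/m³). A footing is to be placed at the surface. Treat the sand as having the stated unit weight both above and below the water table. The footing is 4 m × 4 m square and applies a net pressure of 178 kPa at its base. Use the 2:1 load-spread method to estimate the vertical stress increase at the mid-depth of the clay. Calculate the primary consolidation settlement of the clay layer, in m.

S_c ≈ 0.262 m

Mid-depth of clay below the ground surface: z = 2 + 7.2/2 = 5.6 m.
Total vertical stress at mid-clay: σ_v = 18.2×2 + 17.8×3.6 = 100.48 kPa.
Pore pressure: u = 9.81×(5.6 − 0.7) = 48.069 kPa.
Initial effective stress: σ'_0 = σ_v − u = 100.48 − 48.069 = 52.411 kPa.
Stress increase at mid-clay by the 2:1 spreading method:
Δσ = qBL/((B+z)(L+z)) = 178×4×4/((4+5.6)(4+5.6)) = 30.903 kPa
Final effective stress: σ'_f = σ'_0 + Δσ = 52.411 + 30.903 = 83.314 kPa.
Normally consolidated clay, so the full stress increment lies on the virgin compression line:
S_c = C_c·H/(1+e₀)·log₁₀(σ'_f/σ'_0) = 0.34×7.2/(1+0.88)×log₁₀(83.314/52.411)
    = 1.3021 × 0.2013 = 0.2621 m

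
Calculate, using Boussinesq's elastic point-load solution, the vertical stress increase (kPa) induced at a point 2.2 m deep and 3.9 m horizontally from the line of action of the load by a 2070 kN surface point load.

Δσ_z ≈ 5.85 kPa

Boussinesq vertical stress below a point load on an elastic half-space:
Δσ_z = 3P/(2πz²) · [1 + (r/z)²]^(−5/2)
r/z = 3.9/2.2 = 1.7727; [1+(r/z)²]^(−5/2) = 0.02863.
Δσ_z = 3×2070/(2π×2.2²) × 0.02863 = 204.2 × 0.02863 = 5.846 kPa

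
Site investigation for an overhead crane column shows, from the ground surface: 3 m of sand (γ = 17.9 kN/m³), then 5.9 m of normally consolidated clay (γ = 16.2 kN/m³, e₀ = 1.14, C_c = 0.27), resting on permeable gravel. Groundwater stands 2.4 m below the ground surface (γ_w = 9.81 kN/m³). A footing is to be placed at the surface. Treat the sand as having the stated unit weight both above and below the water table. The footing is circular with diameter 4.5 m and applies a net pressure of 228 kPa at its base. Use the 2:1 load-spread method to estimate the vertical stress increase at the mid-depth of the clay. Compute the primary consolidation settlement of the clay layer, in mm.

S_c ≈ 159 mm

Mid-depth of clay below the ground surface: z = 3 + 5.9/2 = 5.95 m.
Total vertical stress at mid-clay: σ_v = 17.9×3 + 16.2×2.95 = 101.49 kPa.
Pore pressure: u = 9.81×(5.95 − 2.4) = 34.825 kPa.
Initial effective stress: σ'_0 = σ_v − u = 101.49 − 34.825 = 66.665 kPa.
Stress increase at mid-clay by the 2:1 spreading method:
Δσ ≈ qD²/(D+z)² = 228×4.5²/(4.5+5.95)² = 42.279 kPa
Final effective stress: σ'_f = σ'_0 + Δσ = 66.665 + 42.279 = 108.94 kPa.
Normally consolidated clay, so the full stress increment lies on the virgin compression line:
S_c = C_c·H/(1+e₀)·log₁₀(σ'_f/σ'_0) = 0.27×5.9/(1+1.14)×log₁₀(108.94/66.665)
    = 0.74439 × 0.21329 = 0.1588 m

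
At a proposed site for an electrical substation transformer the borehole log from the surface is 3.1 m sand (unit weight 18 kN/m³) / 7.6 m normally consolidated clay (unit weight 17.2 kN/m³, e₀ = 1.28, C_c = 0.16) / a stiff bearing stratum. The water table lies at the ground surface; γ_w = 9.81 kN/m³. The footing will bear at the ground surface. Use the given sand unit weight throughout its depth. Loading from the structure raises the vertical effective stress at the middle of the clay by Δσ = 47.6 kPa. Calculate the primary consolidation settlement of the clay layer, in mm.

Mid-depth of clay below the ground surface: z = 3.1 + 7.6/2 = 6.9 m.
Total vertical stress at mid-clay: σ_v = 18×3.1 + 17.2×3.8 = 121.16 kPa.
Pore pressure: u = 9.81×(6.9 − 0) = 67.689 kPa.
Initial effective stress: σ'_0 = σ_v − u = 121.16 − 67.689 = 53.471 kPa.
Final effective stress: σ'_f = σ'_0 + Δσ = 53.471 + 47.6 = 101.07 kPa.
Normally consolidated clay, so the full stress increment lies on the virgin compression line:
S_c = C_c·H/(1+e₀)·log₁₀(σ'_f/σ'_0) = 0.16×7.6/(1+1.28)×log₁₀(101.07/53.471)
    = 0.53333 × 0.2765 = 0.1475 m

S_c ≈ 147 mm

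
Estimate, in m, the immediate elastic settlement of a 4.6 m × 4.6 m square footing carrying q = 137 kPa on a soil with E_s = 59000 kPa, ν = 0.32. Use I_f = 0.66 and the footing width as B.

Immediate (elastic) settlement: S_e = q·B·(1−ν²)/E_s · I_f.
S_e = 137 × 4.6 × (1 − 0.32²) / 59000 × 0.66
    = 137 × 4.6 × 0.8976 / 59000 × 0.66
    = 0.006328 m

S_e ≈ 0.00633 m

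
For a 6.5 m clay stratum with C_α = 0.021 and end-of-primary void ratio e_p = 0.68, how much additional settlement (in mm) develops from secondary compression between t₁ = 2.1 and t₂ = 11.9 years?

Secondary compression: S_s = C_α·H/(1+e_p)·log₁₀(t₂/t₁)
S_s = 0.021×6.5/(1+0.68)×log₁₀(11.9/2.1)
    = 0.08125 × 0.7533 = 0.06121 m

S_s ≈ 61.2 mm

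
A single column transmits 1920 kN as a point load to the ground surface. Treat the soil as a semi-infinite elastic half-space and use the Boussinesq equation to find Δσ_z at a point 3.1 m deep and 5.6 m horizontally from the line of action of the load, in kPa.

Δσ_z ≈ 2.54 kPa

Boussinesq vertical stress below a point load on an elastic half-space:
Δσ_z = 3P/(2πz²) · [1 + (r/z)²]^(−5/2)
r/z = 5.6/3.1 = 1.8065; [1+(r/z)²]^(−5/2) = 0.026647.
Δσ_z = 3×1920/(2π×3.1²) × 0.026647 = 95.394 × 0.026647 = 2.542 kPa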